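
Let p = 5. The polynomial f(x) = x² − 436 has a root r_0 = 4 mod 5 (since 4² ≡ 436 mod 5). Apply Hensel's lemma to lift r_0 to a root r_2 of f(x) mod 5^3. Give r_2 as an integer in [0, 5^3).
r_2 = 44 (mod 125)

Hensel's recurrence: r_{i+1} = r_i − f(r_i)·(f′(r_i))^{-1} mod 5^{i+2}, with f′(x) = 2x. Iterate:
  r_0 = 4 (mod 5)
  r_1 = 19 (mod 25)
  r_2 = 44 (mod 125)
Final: r_2 = 44, and one checks f(r_2) ≡ 0 mod 5^3.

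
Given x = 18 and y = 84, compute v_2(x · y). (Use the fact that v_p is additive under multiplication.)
v_2(1512) = 3

v_p(x) = 1 (factor: 18 = 2^1 · 9); v_p(y) = 2 (factor: 84 = 2^2 · 21). Additivity: v_p(xy) = v_p(x) + v_p(y) = 1 + 2 = 3. (Direct check: xy = 1512 = 2^3 · (189).)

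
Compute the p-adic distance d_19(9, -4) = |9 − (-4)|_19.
d_19(9, -4) = 1

Step 1 — x − y = 9 − (-4) = 13. Step 2 — v_19(13) = 0 (factor: 13 = (19^0 · 13); the sign does not affect v_p). Step 3 — |x − y|_19 = 19^{0} = 1.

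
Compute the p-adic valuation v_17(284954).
v_17(284954) = 3

v_17(n) is the largest exponent k such that 17^k divides n. Factor out: 284954 = 17^3 · 58. (Sign doesn't affect v_p.) So v_17(284954) = 3.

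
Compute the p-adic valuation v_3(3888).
v_3(3888) = 5

v_3(n) is the largest exponent k such that 3^k divides n. Factor out: 3888 = 3^5 · 16. (Sign doesn't affect v_p.) So v_3(3888) = 5.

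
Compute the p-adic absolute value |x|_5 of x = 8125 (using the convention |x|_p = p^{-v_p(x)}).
|8125|_5 = 1/625

Step 1 — compute v_5(x) by factoring powers of 5 out of the numerator and denominator: v_5(8125) = 4. Step 2 — apply |x|_p = p^{-v_p(x)} = 5^{-4} = 1/625.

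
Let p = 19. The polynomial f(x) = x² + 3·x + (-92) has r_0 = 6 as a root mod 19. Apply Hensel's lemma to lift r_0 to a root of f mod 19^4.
r_3 = 8119 (mod 130321)

Hensel: r_{i+1} = r_i − f(r_i)·(f′(r_i))^{-1} mod 19^{i+2}, f′(x) = 2x + 3. Iterate:
  r_0 = 6 (mod 19)
  r_1 = 177 (mod 361)
  r_2 = 1260 (mod 6859)
  r_3 = 8119 (mod 130321)
Final: r = 8119 satisfies f(r) ≡ 0 mod 19^4.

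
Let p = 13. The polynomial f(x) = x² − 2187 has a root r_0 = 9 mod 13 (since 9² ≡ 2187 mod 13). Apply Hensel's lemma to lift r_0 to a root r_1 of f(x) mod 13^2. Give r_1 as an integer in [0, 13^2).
r_1 = 126 (mod 169)

Hensel's recurrence: r_{i+1} = r_i − f(r_i)·(f′(r_i))^{-1} mod 13^{i+2}, with f′(x) = 2x. Iterate:
  r_0 = 9 (mod 13)
  r_1 = 126 (mod 169)
Final: r_1 = 126, and one checks f(r_1) ≡ 0 mod 13^2.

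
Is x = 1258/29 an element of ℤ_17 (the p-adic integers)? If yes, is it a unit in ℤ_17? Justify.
x ∈ ℤ_17 but not a unit; v_17(x) = 1 > 0

ℤ_17 = {x ∈ ℚ_17 : v_17(x) ≥ 0} and ℤ_17^× = {x ∈ ℤ_17 : v_17(x) = 0}. Here v_17(1258/29) = v_17(num) − v_17(den) = 1; compare against these criteria.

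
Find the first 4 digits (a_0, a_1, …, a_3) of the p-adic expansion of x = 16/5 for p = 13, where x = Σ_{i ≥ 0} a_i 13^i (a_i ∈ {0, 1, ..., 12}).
(a_0, …, a_3) = (11, 2, 5, 10)

v_13(16/5) = 0 (numerator and denominator both coprime to 13), so x ∈ ℤ_13^×. Compute digits iteratively via a_i = x_i mod 13, x_{i+1} = (x_i − a_i)/13, with x_0 = x:
  x_0 = 16/5;  a_0 = 11;  x_1 = (x_0 − 11)/13 = -3/5
  x_1 = -3/5;  a_1 = 2;  x_2 = (x_1 − 2)/13 = -1/5
  x_2 = -1/5;  a_2 = 5;  x_3 = (x_2 − 5)/13 = -2/5
  x_3 = -2/5;  a_3 = 10;  x_4 = (x_3 − 10)/13 = -4/5
Digits: (11, 2, 5, 10).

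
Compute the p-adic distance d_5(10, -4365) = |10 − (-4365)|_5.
d_5(10, -4365) = 1/625

Step 1 — x − y = 10 − (-4365) = 4375. Step 2 — v_5(4375) = 4 (factor: 4375 = (5^4 · 7); the sign does not affect v_p). Step 3 — |x − y|_5 = 5^{-4} = 1/625.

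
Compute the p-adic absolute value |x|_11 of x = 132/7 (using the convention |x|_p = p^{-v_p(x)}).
|132/7|_11 = 1/11

Step 1 — compute v_11(x) by factoring powers of 11 out of the numerator and denominator: v_11(132/7) = 1. Step 2 — apply |x|_p = p^{-v_p(x)} = 11^{-1} = 1/11.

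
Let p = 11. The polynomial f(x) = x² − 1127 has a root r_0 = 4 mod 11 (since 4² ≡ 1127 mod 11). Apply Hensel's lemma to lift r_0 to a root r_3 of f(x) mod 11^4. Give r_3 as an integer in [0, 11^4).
r_3 = 10322 (mod 14641)

Hensel's recurrence: r_{i+1} = r_i − f(r_i)·(f′(r_i))^{-1} mod 11^{i+2}, with f′(x) = 2x. Iterate:
  r_0 = 4 (mod 11)
  r_1 = 37 (mod 121)
  r_2 = 1005 (mod 1331)
  r_3 = 10322 (mod 14641)
Final: r_3 = 10322, and one checks f(r_3) ≡ 0 mod 11^4.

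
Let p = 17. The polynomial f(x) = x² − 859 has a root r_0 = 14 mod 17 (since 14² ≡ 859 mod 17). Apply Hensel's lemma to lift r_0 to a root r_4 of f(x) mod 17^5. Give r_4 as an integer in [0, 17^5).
r_4 = 839593 (mod 1419857)

Hensel's recurrence: r_{i+1} = r_i − f(r_i)·(f′(r_i))^{-1} mod 17^{i+2}, with f′(x) = 2x. Iterate:
  r_0 = 14 (mod 17)
  r_1 = 48 (mod 289)
  r_2 = 4383 (mod 4913)
  r_3 = 4383 (mod 83521)
  r_4 = 839593 (mod 1419857)
Final: r_4 = 839593, and one checks f(r_4) ≡ 0 mod 17^5.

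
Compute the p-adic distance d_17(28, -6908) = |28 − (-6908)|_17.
d_17(28, -6908) = 1/289

Step 1 — x − y = 28 − (-6908) = 6936. Step 2 — v_17(6936) = 2 (factor: 6936 = (17^2 · 24); the sign does not affect v_p). Step 3 — |x − y|_17 = 17^{-2} = 1/289.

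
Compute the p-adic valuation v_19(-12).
v_19(-12) = 0

v_19(n) is the largest exponent k such that 19^k divides n. Factor out: -12 = -19^0 · 12. (Sign doesn't affect v_p.) So v_19(-12) = 0.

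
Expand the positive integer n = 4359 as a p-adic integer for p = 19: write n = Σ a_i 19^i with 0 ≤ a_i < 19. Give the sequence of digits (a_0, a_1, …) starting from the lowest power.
(a_0, a_1, …) = (8, 1, 12)

Repeated division by 19 gives the digits low-to-high: 4359 = 8 + 1·19^1 + 12·19^2. Digit sequence: (8, 1, 12).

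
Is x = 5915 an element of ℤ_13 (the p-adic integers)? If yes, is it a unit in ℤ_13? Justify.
x ∈ ℤ_13 but not a unit; v_13(x) = 2 > 0

ℤ_13 = {x ∈ ℚ_13 : v_13(x) ≥ 0} and ℤ_13^× = {x ∈ ℤ_13 : v_13(x) = 0}. Here v_13(5915) = v_13(num) − v_13(den) = 2; compare against these criteria.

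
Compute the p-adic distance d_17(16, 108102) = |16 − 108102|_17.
d_17(16, 108102) = 1/4913

Step 1 — x − y = 16 − 108102 = -108086. Step 2 — v_17(-108086) = 3 (factor: -108086 = −(17^3 · 22); the sign does not affect v_p). Step 3 — |x − y|_17 = 17^{-3} = 1/4913.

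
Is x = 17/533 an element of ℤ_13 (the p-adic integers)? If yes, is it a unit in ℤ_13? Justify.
x ∉ ℤ_13 (v_13(x) = -1 < 0)

ℤ_13 = {x ∈ ℚ_13 : v_13(x) ≥ 0} and ℤ_13^× = {x ∈ ℤ_13 : v_13(x) = 0}. Here v_13(17/533) = v_13(num) − v_13(den) = -1; compare against these criteria.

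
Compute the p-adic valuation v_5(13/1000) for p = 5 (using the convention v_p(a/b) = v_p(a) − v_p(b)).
v_5(13/1000) = -3

Factor powers of 5 from the numerator and denominator of the reduced fraction: 13 = 5^0 · 13 and 1000 = 5^3 · 8. Apply v_p(a/b) = v_p(a) − v_p(b): v_5(13/1000) = 0 − 3 = -3.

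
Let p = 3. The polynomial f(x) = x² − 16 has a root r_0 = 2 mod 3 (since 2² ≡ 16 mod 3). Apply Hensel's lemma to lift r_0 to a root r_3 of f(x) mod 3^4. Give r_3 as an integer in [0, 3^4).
r_3 = 77 (mod 81)

Hensel's recurrence: r_{i+1} = r_i − f(r_i)·(f′(r_i))^{-1} mod 3^{i+2}, with f′(x) = 2x. Iterate:
  r_0 = 2 (mod 3)
  r_1 = 5 (mod 9)
  r_2 = 23 (mod 27)
  r_3 = 77 (mod 81)
Final: r_3 = 77, and one checks f(r_3) ≡ 0 mod 3^4.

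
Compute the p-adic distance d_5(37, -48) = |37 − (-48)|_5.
d_5(37, -48) = 1/5

Step 1 — x − y = 37 − (-48) = 85. Step 2 — v_5(85) = 1 (factor: 85 = (5^1 · 17); the sign does not affect v_p). Step 3 — |x − y|_5 = 5^{-1} = 1/5.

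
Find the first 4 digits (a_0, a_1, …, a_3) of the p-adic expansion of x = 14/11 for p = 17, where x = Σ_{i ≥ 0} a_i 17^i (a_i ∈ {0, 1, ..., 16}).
(a_0, …, a_3) = (9, 15, 13, 10)

v_17(14/11) = 0 (numerator and denominator both coprime to 17), so x ∈ ℤ_17^×. Compute digits iteratively via a_i = x_i mod 17, x_{i+1} = (x_i − a_i)/17, with x_0 = x:
  x_0 = 14/11;  a_0 = 9;  x_1 = (x_0 − 9)/17 = -5/11
  x_1 = -5/11;  a_1 = 15;  x_2 = (x_1 − 15)/17 = -10/11
  x_2 = -10/11;  a_2 = 13;  x_3 = (x_2 − 13)/17 = -9/11
  x_3 = -9/11;  a_3 = 10;  x_4 = (x_3 − 10)/17 = -7/11
Digits: (9, 15, 13, 10).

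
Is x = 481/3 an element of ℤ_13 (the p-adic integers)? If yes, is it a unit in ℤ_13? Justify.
x ∈ ℤ_13 but not a unit; v_13(x) = 1 > 0

ℤ_13 = {x ∈ ℚ_13 : v_13(x) ≥ 0} and ℤ_13^× = {x ∈ ℤ_13 : v_13(x) = 0}. Here v_13(481/3) = v_13(num) − v_13(den) = 1; compare against these criteria.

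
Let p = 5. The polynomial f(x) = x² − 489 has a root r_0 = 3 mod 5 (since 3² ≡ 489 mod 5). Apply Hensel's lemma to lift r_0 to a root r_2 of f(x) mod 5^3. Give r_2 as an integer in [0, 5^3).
r_2 = 58 (mod 125)

Hensel's recurrence: r_{i+1} = r_i − f(r_i)·(f′(r_i))^{-1} mod 5^{i+2}, with f′(x) = 2x. Iterate:
  r_0 = 3 (mod 5)
  r_1 = 8 (mod 25)
  r_2 = 58 (mod 125)
Final: r_2 = 58, and one checks f(r_2) ≡ 0 mod 5^3.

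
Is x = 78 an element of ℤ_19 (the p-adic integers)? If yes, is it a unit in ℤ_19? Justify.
x ∈ ℤ_19^× (unit); v_19(x) = 0

ℤ_19 = {x ∈ ℚ_19 : v_19(x) ≥ 0} and ℤ_19^× = {x ∈ ℤ_19 : v_19(x) = 0}. Here v_19(78) = v_19(num) − v_19(den) = 0; compare against these criteria.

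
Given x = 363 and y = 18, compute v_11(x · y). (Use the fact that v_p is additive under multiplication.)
v_11(6534) = 2

v_p(x) = 2 (factor: 363 = 11^2 · 3); v_p(y) = 0 (factor: 18 = 11^0 · 18). Additivity: v_p(xy) = v_p(x) + v_p(y) = 2 + 0 = 2. (Direct check: xy = 6534 = 11^2 · (54).)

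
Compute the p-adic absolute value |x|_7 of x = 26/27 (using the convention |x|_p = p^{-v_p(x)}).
|26/27|_7 = 1

Step 1 — compute v_7(x) by factoring powers of 7 out of the numerator and denominator: v_7(26/27) = 0. Step 2 — apply |x|_p = p^{-v_p(x)} = 7^{0} = 1.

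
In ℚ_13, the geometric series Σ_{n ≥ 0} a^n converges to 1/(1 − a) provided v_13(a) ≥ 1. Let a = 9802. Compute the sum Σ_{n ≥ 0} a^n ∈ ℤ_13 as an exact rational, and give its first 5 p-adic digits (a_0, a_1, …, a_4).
Σ a^n = 1/(1 − a) = -1/9801;  first 5 digits = (1, 0, 6, 4, 10)

v_13(a) = 2 ≥ 1, so the series converges in ℤ_13 to 1/(1 − a) = 1/(1 − 9802) = -1/9801. Expand this rational in ℤ_13: compute digits iteratively via d_i = x_i mod 13, x_{i+1} = (x_i − d_i)/13. The first 5 digits are (1, 0, 6, 4, 10).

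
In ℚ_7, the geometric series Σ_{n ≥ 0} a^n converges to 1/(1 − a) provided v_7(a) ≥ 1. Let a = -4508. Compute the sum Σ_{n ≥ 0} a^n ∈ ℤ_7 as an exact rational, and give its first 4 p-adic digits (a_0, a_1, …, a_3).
Σ a^n = 1/(1 − a) = 1/4509;  first 4 digits = (1, 0, 6, 0)

v_7(a) = 2 ≥ 1, so the series converges in ℤ_7 to 1/(1 − a) = 1/(1 − (-4508)) = 1/4509. Expand this rational in ℤ_7: compute digits iteratively via d_i = x_i mod 7, x_{i+1} = (x_i − d_i)/7. The first 4 digits are (1, 0, 6, 0).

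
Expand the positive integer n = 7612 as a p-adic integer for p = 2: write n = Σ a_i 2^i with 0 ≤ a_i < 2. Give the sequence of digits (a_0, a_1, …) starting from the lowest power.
(a_0, a_1, …) = (0, 0, 1, 1, 1, 1, 0, 1, 1, 0, 1, 1, 1)

Repeated division by 2 gives the digits low-to-high: 7612 = 1·2^2 + 1·2^3 + 1·2^4 + 1·2^5 + 1·2^7 + 1·2^8 + 1·2^10 + 1·2^11 + 1·2^12. Digit sequence: (0, 0, 1, 1, 1, 1, 0, 1, 1, 0, 1, 1, 1).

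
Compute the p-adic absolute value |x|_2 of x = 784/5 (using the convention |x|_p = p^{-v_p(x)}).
|784/5|_2 = 1/16

Step 1 — compute v_2(x) by factoring powers of 2 out of the numerator and denominator: v_2(784/5) = 4. Step 2 — apply |x|_p = p^{-v_p(x)} = 2^{-4} = 1/16.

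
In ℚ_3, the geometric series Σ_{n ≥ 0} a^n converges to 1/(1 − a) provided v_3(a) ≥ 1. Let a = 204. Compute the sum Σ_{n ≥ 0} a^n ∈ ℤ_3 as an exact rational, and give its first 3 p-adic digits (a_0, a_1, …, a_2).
Σ a^n = 1/(1 − a) = -1/203;  first 3 digits = (1, 2, 2)

v_3(a) = 1 ≥ 1, so the series converges in ℤ_3 to 1/(1 − a) = 1/(1 − 204) = -1/203. Expand this rational in ℤ_3: compute digits iteratively via d_i = x_i mod 3, x_{i+1} = (x_i − d_i)/3. The first 3 digits are (1, 2, 2).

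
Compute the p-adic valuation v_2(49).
v_2(49) = 0

v_2(n) is the largest exponent k such that 2^k divides n. Factor out: 49 = 2^0 · 49. (Sign doesn't affect v_p.) So v_2(49) = 0.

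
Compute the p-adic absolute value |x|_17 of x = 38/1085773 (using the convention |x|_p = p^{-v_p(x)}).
|38/1085773|_17 = 83521

Step 1 — compute v_17(x) by factoring powers of 17 out of the numerator and denominator: v_17(38/1085773) = -4. Step 2 — apply |x|_p = p^{-v_p(x)} = 17^{4} = 83521.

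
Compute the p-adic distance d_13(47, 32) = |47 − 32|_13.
d_13(47, 32) = 1

Step 1 — x − y = 47 − 32 = 15. Step 2 — v_13(15) = 0 (factor: 15 = (13^0 · 15); the sign does not affect v_p). Step 3 — |x − y|_13 = 13^{0} = 1.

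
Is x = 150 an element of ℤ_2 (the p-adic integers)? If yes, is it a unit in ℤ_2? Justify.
x ∈ ℤ_2 but not a unit; v_2(x) = 1 > 0

ℤ_2 = {x ∈ ℚ_2 : v_2(x) ≥ 0} and ℤ_2^× = {x ∈ ℤ_2 : v_2(x) = 0}. Here v_2(150) = v_2(num) − v_2(den) = 1; compare against these criteria.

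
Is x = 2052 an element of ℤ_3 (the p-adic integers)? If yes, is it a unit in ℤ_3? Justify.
x ∈ ℤ_3 but not a unit; v_3(x) = 3 > 0

ℤ_3 = {x ∈ ℚ_3 : v_3(x) ≥ 0} and ℤ_3^× = {x ∈ ℤ_3 : v_3(x) = 0}. Here v_3(2052) = v_3(num) − v_3(den) = 3; compare against these criteria.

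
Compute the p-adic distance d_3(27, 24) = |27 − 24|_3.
d_3(27, 24) = 1/3

Step 1 — x − y = 27 − 24 = 3. Step 2 — v_3(3) = 1 (factor: 3 = (3^1 · 1); the sign does not affect v_p). Step 3 — |x − y|_3 = 3^{-1} = 1/3.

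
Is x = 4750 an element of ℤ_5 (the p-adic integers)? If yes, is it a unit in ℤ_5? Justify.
x ∈ ℤ_5 but not a unit; v_5(x) = 3 > 0

ℤ_5 = {x ∈ ℚ_5 : v_5(x) ≥ 0} and ℤ_5^× = {x ∈ ℤ_5 : v_5(x) = 0}. Here v_5(4750) = v_5(num) − v_5(den) = 3; compare against these criteria.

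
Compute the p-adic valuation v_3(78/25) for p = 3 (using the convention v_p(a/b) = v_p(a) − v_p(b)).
v_3(78/25) = 1

Factor powers of 3 from the numerator and denominator of the reduced fraction: 78 = 3^1 · 26 and 25 = 3^0 · 25. Apply v_p(a/b) = v_p(a) − v_p(b): v_3(78/25) = 1 − 0 = 1.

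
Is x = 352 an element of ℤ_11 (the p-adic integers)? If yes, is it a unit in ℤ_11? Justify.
x ∈ ℤ_11 but not a unit; v_11(x) = 1 > 0

ℤ_11 = {x ∈ ℚ_11 : v_11(x) ≥ 0} and ℤ_11^× = {x ∈ ℤ_11 : v_11(x) = 0}. Here v_11(352) = v_11(num) − v_11(den) = 1; compare against these criteria.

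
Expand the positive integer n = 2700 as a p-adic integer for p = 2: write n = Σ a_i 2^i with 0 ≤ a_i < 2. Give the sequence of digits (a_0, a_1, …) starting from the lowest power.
(a_0, a_1, …) = (0, 0, 1, 1, 0, 0, 0, 1, 0, 1, 0, 1)

Repeated division by 2 gives the digits low-to-high: 2700 = 1·2^2 + 1·2^3 + 1·2^7 + 1·2^9 + 1·2^11. Digit sequence: (0, 0, 1, 1, 0, 0, 0, 1, 0, 1, 0, 1).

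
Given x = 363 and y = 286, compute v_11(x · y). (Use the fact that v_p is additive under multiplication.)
v_11(103818) = 3

v_p(x) = 2 (factor: 363 = 11^2 · 3); v_p(y) = 1 (factor: 286 = 11^1 · 26). Additivity: v_p(xy) = v_p(x) + v_p(y) = 2 + 1 = 3. (Direct check: xy = 103818 = 11^3 · (78).)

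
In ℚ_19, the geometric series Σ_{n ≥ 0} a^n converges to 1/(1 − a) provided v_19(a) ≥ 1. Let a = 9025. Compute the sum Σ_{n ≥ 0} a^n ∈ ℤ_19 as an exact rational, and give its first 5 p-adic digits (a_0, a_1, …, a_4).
Σ a^n = 1/(1 − a) = -1/9024;  first 5 digits = (1, 0, 6, 1, 17)

v_19(a) = 2 ≥ 1, so the series converges in ℤ_19 to 1/(1 − a) = 1/(1 − 9025) = -1/9024. Expand this rational in ℤ_19: compute digits iteratively via d_i = x_i mod 19, x_{i+1} = (x_i − d_i)/19. The first 5 digits are (1, 0, 6, 1, 17).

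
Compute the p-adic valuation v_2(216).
v_2(216) = 3

v_2(n) is the largest exponent k such that 2^k divides n. Factor out: 216 = 2^3 · 27. (Sign doesn't affect v_p.) So v_2(216) = 3.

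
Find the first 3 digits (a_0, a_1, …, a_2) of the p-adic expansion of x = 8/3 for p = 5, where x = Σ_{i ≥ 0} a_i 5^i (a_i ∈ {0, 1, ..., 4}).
(a_0, …, a_2) = (1, 2, 3)

v_5(8/3) = 0 (numerator and denominator both coprime to 5), so x ∈ ℤ_5^×. Compute digits iteratively via a_i = x_i mod 5, x_{i+1} = (x_i − a_i)/5, with x_0 = x:
  x_0 = 8/3;  a_0 = 1;  x_1 = (x_0 − 1)/5 = 1/3
  x_1 = 1/3;  a_1 = 2;  x_2 = (x_1 − 2)/5 = -1/3
  x_2 = -1/3;  a_2 = 3;  x_3 = (x_2 − 3)/5 = -2/3
Digits: (1, 2, 3).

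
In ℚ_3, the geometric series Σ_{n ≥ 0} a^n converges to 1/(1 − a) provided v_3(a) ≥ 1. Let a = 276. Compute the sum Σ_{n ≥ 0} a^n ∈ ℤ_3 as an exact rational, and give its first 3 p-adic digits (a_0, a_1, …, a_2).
Σ a^n = 1/(1 − a) = -1/275;  first 3 digits = (1, 2, 1)

v_3(a) = 1 ≥ 1, so the series converges in ℤ_3 to 1/(1 − a) = 1/(1 − 276) = -1/275. Expand this rational in ℤ_3: compute digits iteratively via d_i = x_i mod 3, x_{i+1} = (x_i − d_i)/3. The first 3 digits are (1, 2, 1).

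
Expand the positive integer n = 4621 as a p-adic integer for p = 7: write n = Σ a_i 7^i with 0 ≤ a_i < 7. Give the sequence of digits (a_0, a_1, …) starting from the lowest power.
(a_0, a_1, …) = (1, 2, 3, 6, 1)

Repeated division by 7 gives the digits low-to-high: 4621 = 1 + 2·7^1 + 3·7^2 + 6·7^3 + 1·7^4. Digit sequence: (1, 2, 3, 6, 1).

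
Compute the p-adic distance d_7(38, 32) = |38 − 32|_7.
d_7(38, 32) = 1

Step 1 — x − y = 38 − 32 = 6. Step 2 — v_7(6) = 0 (factor: 6 = (7^0 · 6); the sign does not affect v_p). Step 3 — |x − y|_7 = 7^{0} = 1.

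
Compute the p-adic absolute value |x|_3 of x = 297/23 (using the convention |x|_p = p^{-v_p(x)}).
|297/23|_3 = 1/27

Step 1 — compute v_3(x) by factoring powers of 3 out of the numerator and denominator: v_3(297/23) = 3. Step 2 — apply |x|_p = p^{-v_p(x)} = 3^{-3} = 1/27.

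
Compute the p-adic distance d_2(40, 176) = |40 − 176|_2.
d_2(40, 176) = 1/8

Step 1 — x − y = 40 − 176 = -136. Step 2 — v_2(-136) = 3 (factor: -136 = −(2^3 · 17); the sign does not affect v_p). Step 3 — |x − y|_2 = 2^{-3} = 1/8.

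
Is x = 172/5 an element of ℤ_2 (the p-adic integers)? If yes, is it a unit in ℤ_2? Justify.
x ∈ ℤ_2 but not a unit; v_2(x) = 2 > 0

ℤ_2 = {x ∈ ℚ_2 : v_2(x) ≥ 0} and ℤ_2^× = {x ∈ ℤ_2 : v_2(x) = 0}. Here v_2(172/5) = v_2(num) − v_2(den) = 2; compare against these criteria.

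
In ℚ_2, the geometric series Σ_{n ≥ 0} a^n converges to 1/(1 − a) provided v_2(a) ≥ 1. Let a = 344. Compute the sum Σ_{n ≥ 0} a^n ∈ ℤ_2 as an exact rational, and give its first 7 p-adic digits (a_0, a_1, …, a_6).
Σ a^n = 1/(1 − a) = -1/343;  first 7 digits = (1, 0, 0, 1, 1, 0, 0)

v_2(a) = 3 ≥ 1, so the series converges in ℤ_2 to 1/(1 − a) = 1/(1 − 344) = -1/343. Expand this rational in ℤ_2: compute digits iteratively via d_i = x_i mod 2, x_{i+1} = (x_i − d_i)/2. The first 7 digits are (1, 0, 0, 1, 1, 0, 0).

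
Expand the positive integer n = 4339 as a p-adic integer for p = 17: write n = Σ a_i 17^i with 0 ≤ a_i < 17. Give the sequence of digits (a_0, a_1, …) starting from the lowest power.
(a_0, a_1, …) = (4, 0, 15)

Repeated division by 17 gives the digits low-to-high: 4339 = 4 + 15·17^2. Digit sequence: (4, 0, 15).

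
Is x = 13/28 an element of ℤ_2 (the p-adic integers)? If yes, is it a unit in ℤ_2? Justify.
x ∉ ℤ_2 (v_2(x) = -2 < 0)

ℤ_2 = {x ∈ ℚ_2 : v_2(x) ≥ 0} and ℤ_2^× = {x ∈ ℤ_2 : v_2(x) = 0}. Here v_2(13/28) = v_2(num) − v_2(den) = -2; compare against these criteria.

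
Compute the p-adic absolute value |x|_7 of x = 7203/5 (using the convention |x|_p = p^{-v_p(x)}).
|7203/5|_7 = 1/2401

Step 1 — compute v_7(x) by factoring powers of 7 out of the numerator and denominator: v_7(7203/5) = 4. Step 2 — apply |x|_p = p^{-v_p(x)} = 7^{-4} = 1/2401.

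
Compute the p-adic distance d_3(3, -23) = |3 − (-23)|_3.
d_3(3, -23) = 1

Step 1 — x − y = 3 − (-23) = 26. Step 2 — v_3(26) = 0 (factor: 26 = (3^0 · 26); the sign does not affect v_p). Step 3 — |x − y|_3 = 3^{0} = 1.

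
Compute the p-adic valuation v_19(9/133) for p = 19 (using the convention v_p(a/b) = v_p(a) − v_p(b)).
v_19(9/133) = -1

Factor powers of 19 from the numerator and denominator of the reduced fraction: 9 = 19^0 · 9 and 133 = 19^1 · 7. Apply v_p(a/b) = v_p(a) − v_p(b): v_19(9/133) = 0 − 1 = -1.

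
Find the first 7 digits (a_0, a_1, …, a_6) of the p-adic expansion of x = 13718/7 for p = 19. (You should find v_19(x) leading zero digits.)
(a_0, …, a_6) = (0, 0, 0, 3, 8, 5, 16)

v_19(13718/7) = 3, so a_0 = ... = a_2 = 0. Factor out: x = 19^3 · u with u = 2/7 a unit in ℤ_19. Expand u iteratively via a_{v+i} = u_i mod 19, u_{i+1} = (u_i − a_{v+i})/19:
  u_0 = 2/7;  a_3 = 3;  u_1 = (u_0 − 3)/19 = -1/7
  u_1 = -1/7;  a_4 = 8;  u_2 = (u_1 − 8)/19 = -3/7
  u_2 = -3/7;  a_5 = 5;  u_3 = (u_2 − 5)/19 = -2/7
  u_3 = -2/7;  a_6 = 16;  u_4 = (u_3 − 16)/19 = -6/7
Digits: (0, 0, 0, 3, 8, 5, 16).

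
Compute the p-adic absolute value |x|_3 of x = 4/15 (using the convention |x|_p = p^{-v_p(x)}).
|4/15|_3 = 3

Step 1 — compute v_3(x) by factoring powers of 3 out of the numerator and denominator: v_3(4/15) = -1. Step 2 — apply |x|_p = p^{-v_p(x)} = 3^{1} = 3.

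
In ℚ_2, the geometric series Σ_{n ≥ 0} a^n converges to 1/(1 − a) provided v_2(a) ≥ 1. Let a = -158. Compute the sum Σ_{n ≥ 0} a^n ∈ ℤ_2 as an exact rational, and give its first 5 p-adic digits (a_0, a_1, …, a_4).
Σ a^n = 1/(1 − a) = 1/159;  first 5 digits = (1, 1, 1, 1, 1)

v_2(a) = 1 ≥ 1, so the series converges in ℤ_2 to 1/(1 − a) = 1/(1 − (-158)) = 1/159. Expand this rational in ℤ_2: compute digits iteratively via d_i = x_i mod 2, x_{i+1} = (x_i − d_i)/2. The first 5 digits are (1, 1, 1, 1, 1).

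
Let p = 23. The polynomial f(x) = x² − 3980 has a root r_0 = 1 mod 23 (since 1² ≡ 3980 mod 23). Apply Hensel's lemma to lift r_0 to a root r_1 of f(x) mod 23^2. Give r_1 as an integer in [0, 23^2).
r_1 = 139 (mod 529)

Hensel's recurrence: r_{i+1} = r_i − f(r_i)·(f′(r_i))^{-1} mod 23^{i+2}, with f′(x) = 2x. Iterate:
  r_0 = 1 (mod 23)
  r_1 = 139 (mod 529)
Final: r_1 = 139, and one checks f(r_1) ≡ 0 mod 23^2.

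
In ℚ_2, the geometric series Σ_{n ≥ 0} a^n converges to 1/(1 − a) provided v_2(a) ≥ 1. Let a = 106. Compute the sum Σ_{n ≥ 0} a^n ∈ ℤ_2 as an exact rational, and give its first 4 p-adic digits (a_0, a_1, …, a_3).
Σ a^n = 1/(1 − a) = -1/105;  first 4 digits = (1, 1, 1, 0)

v_2(a) = 1 ≥ 1, so the series converges in ℤ_2 to 1/(1 − a) = 1/(1 − 106) = -1/105. Expand this rational in ℤ_2: compute digits iteratively via d_i = x_i mod 2, x_{i+1} = (x_i − d_i)/2. The first 4 digits are (1, 1, 1, 0).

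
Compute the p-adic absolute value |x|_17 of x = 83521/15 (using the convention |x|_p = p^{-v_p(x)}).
|83521/15|_17 = 1/83521

Step 1 — compute v_17(x) by factoring powers of 17 out of the numerator and denominator: v_17(83521/15) = 4. Step 2 — apply |x|_p = p^{-v_p(x)} = 17^{-4} = 1/83521.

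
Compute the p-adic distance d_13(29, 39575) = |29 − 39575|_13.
d_13(29, 39575) = 1/2197

Step 1 — x − y = 29 − 39575 = -39546. Step 2 — v_13(-39546) = 3 (factor: -39546 = −(13^3 · 18); the sign does not affect v_p). Step 3 — |x − y|_13 = 13^{-3} = 1/2197.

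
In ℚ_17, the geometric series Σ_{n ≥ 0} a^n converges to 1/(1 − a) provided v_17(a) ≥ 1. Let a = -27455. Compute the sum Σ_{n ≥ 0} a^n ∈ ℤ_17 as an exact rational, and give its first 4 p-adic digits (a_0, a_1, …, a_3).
Σ a^n = 1/(1 − a) = 1/27456;  first 4 digits = (1, 0, 7, 11)

v_17(a) = 2 ≥ 1, so the series converges in ℤ_17 to 1/(1 − a) = 1/(1 − (-27455)) = 1/27456. Expand this rational in ℤ_17: compute digits iteratively via d_i = x_i mod 17, x_{i+1} = (x_i − d_i)/17. The first 4 digits are (1, 0, 7, 11).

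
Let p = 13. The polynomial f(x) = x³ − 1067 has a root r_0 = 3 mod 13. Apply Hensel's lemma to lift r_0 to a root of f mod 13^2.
r_1 = 29 (mod 169)

Hensel: r_{i+1} = r_i − f(r_i)/f′(r_i) mod 13^{i+2}, where f′(x) = 3x². Iterate:
  r_0 = 3 (mod 13)
  r_1 = 29 (mod 169)
Final: r = 29 with f(r) ≡ 0 mod 13^2.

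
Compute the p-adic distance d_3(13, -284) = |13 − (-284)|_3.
d_3(13, -284) = 1/27

Step 1 — x − y = 13 − (-284) = 297. Step 2 — v_3(297) = 3 (factor: 297 = (3^3 · 11); the sign does not affect v_p). Step 3 — |x − y|_3 = 3^{-3} = 1/27.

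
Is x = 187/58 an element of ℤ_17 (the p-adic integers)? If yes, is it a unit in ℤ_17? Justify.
x ∈ ℤ_17 but not a unit; v_17(x) = 1 > 0

ℤ_17 = {x ∈ ℚ_17 : v_17(x) ≥ 0} and ℤ_17^× = {x ∈ ℤ_17 : v_17(x) = 0}. Here v_17(187/58) = v_17(num) − v_17(den) = 1; compare against these criteria.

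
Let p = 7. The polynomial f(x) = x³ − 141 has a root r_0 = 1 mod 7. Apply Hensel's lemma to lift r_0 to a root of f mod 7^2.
r_1 = 15 (mod 49)

Hensel: r_{i+1} = r_i − f(r_i)/f′(r_i) mod 7^{i+2}, where f′(x) = 3x². Iterate:
  r_0 = 1 (mod 7)
  r_1 = 15 (mod 49)
Final: r = 15 with f(r) ≡ 0 mod 7^2.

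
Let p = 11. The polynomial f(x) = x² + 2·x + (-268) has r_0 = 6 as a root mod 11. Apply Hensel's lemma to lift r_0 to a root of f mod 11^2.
r_1 = 39 (mod 121)

Hensel: r_{i+1} = r_i − f(r_i)·(f′(r_i))^{-1} mod 11^{i+2}, f′(x) = 2x + 2. Iterate:
  r_0 = 6 (mod 11)
  r_1 = 39 (mod 121)
Final: r = 39 satisfies f(r) ≡ 0 mod 11^2.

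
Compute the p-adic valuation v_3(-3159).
v_3(-3159) = 5

v_3(n) is the largest exponent k such that 3^k divides n. Factor out: -3159 = -3^5 · 13. (Sign doesn't affect v_p.) So v_3(-3159) = 5.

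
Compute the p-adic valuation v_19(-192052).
v_19(-192052) = 3

v_19(n) is the largest exponent k such that 19^k divides n. Factor out: -192052 = -19^3 · 28. (Sign doesn't affect v_p.) So v_19(-192052) = 3.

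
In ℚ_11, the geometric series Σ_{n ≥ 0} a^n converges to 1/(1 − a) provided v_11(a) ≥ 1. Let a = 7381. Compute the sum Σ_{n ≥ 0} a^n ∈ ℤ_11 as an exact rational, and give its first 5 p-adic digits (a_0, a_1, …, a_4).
Σ a^n = 1/(1 − a) = -1/7380;  first 5 digits = (1, 0, 6, 5, 3)

v_11(a) = 2 ≥ 1, so the series converges in ℤ_11 to 1/(1 − a) = 1/(1 − 7381) = -1/7380. Expand this rational in ℤ_11: compute digits iteratively via d_i = x_i mod 11, x_{i+1} = (x_i − d_i)/11. The first 5 digits are (1, 0, 6, 5, 3).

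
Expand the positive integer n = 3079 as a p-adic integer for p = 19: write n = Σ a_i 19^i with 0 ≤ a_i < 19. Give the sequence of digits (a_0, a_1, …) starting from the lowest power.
(a_0, a_1, …) = (1, 10, 8)

Repeated division by 19 gives the digits low-to-high: 3079 = 1 + 10·19^1 + 8·19^2. Digit sequence: (1, 10, 8).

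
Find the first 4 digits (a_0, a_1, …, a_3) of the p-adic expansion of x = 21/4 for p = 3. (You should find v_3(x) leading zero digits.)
(a_0, …, a_3) = (0, 1, 1, 2)

v_3(21/4) = 1, so a_0 = ... = a_0 = 0. Factor out: x = 3^1 · u with u = 7/4 a unit in ℤ_3. Expand u iteratively via a_{v+i} = u_i mod 3, u_{i+1} = (u_i − a_{v+i})/3:
  u_0 = 7/4;  a_1 = 1;  u_1 = (u_0 − 1)/3 = 1/4
  u_1 = 1/4;  a_2 = 1;  u_2 = (u_1 − 1)/3 = -1/4
  u_2 = -1/4;  a_3 = 2;  u_3 = (u_2 − 2)/3 = -3/4
Digits: (0, 1, 1, 2).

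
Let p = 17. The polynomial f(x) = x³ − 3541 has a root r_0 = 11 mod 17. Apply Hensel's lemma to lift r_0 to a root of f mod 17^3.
r_2 = 1439 (mod 4913)

Hensel: r_{i+1} = r_i − f(r_i)/f′(r_i) mod 17^{i+2}, where f′(x) = 3x². Iterate:
  r_0 = 11 (mod 17)
  r_1 = 283 (mod 289)
  r_2 = 1439 (mod 4913)
Final: r = 1439 with f(r) ≡ 0 mod 17^3.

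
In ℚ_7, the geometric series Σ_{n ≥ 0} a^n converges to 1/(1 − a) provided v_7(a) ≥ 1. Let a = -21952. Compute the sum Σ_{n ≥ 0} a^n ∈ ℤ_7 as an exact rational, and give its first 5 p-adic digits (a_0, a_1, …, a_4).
Σ a^n = 1/(1 − a) = 1/21953;  first 5 digits = (1, 0, 0, 6, 4)

v_7(a) = 3 ≥ 1, so the series converges in ℤ_7 to 1/(1 − a) = 1/(1 − (-21952)) = 1/21953. Expand this rational in ℤ_7: compute digits iteratively via d_i = x_i mod 7, x_{i+1} = (x_i − d_i)/7. The first 5 digits are (1, 0, 0, 6, 4).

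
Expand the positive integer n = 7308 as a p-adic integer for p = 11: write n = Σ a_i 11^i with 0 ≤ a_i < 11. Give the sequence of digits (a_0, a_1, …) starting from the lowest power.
(a_0, a_1, …) = (4, 4, 5, 5)

Repeated division by 11 gives the digits low-to-high: 7308 = 4 + 4·11^1 + 5·11^2 + 5·11^3. Digit sequence: (4, 4, 5, 5).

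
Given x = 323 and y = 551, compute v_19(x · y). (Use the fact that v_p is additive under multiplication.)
v_19(177973) = 2

v_p(x) = 1 (factor: 323 = 19^1 · 17); v_p(y) = 1 (factor: 551 = 19^1 · 29). Additivity: v_p(xy) = v_p(x) + v_p(y) = 1 + 1 = 2. (Direct check: xy = 177973 = 19^2 · (493).)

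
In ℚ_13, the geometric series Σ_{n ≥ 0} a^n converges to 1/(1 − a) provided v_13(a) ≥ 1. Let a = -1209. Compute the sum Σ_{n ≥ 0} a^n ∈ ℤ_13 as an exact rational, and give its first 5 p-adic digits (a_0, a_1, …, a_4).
Σ a^n = 1/(1 − a) = 1/1210;  first 5 digits = (1, 11, 9, 6, 8)

v_13(a) = 1 ≥ 1, so the series converges in ℤ_13 to 1/(1 − a) = 1/(1 − (-1209)) = 1/1210. Expand this rational in ℤ_13: compute digits iteratively via d_i = x_i mod 13, x_{i+1} = (x_i − d_i)/13. The first 5 digits are (1, 11, 9, 6, 8).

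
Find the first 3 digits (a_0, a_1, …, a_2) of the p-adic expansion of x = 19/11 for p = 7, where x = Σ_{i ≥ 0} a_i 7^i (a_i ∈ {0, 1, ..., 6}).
(a_0, …, a_2) = (3, 3, 4)

v_7(19/11) = 0 (numerator and denominator both coprime to 7), so x ∈ ℤ_7^×. Compute digits iteratively via a_i = x_i mod 7, x_{i+1} = (x_i − a_i)/7, with x_0 = x:
  x_0 = 19/11;  a_0 = 3;  x_1 = (x_0 − 3)/7 = -2/11
  x_1 = -2/11;  a_1 = 3;  x_2 = (x_1 − 3)/7 = -5/11
  x_2 = -5/11;  a_2 = 4;  x_3 = (x_2 − 4)/7 = -7/11
Digits: (3, 3, 4).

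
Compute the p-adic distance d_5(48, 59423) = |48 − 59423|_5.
d_5(48, 59423) = 1/3125

Step 1 — x − y = 48 − 59423 = -59375. Step 2 — v_5(-59375) = 5 (factor: -59375 = −(5^5 · 19); the sign does not affect v_p). Step 3 — |x − y|_5 = 5^{-5} = 1/3125.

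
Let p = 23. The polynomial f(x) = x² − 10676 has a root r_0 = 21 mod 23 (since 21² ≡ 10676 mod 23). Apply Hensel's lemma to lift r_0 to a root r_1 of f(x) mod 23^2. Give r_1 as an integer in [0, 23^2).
r_1 = 504 (mod 529)

Hensel's recurrence: r_{i+1} = r_i − f(r_i)·(f′(r_i))^{-1} mod 23^{i+2}, with f′(x) = 2x. Iterate:
  r_0 = 21 (mod 23)
  r_1 = 504 (mod 529)
Final: r_1 = 504, and one checks f(r_1) ≡ 0 mod 23^2.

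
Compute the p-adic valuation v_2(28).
v_2(28) = 2

v_2(n) is the largest exponent k such that 2^k divides n. Factor out: 28 = 2^2 · 7. (Sign doesn't affect v_p.) So v_2(28) = 2.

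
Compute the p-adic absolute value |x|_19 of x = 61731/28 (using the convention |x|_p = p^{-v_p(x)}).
|61731/28|_19 = 1/6859

Step 1 — compute v_19(x) by factoring powers of 19 out of the numerator and denominator: v_19(61731/28) = 3. Step 2 — apply |x|_p = p^{-v_p(x)} = 19^{-3} = 1/6859.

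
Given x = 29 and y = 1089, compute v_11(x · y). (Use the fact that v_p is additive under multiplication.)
v_11(31581) = 2

v_p(x) = 0 (factor: 29 = 11^0 · 29); v_p(y) = 2 (factor: 1089 = 11^2 · 9). Additivity: v_p(xy) = v_p(x) + v_p(y) = 0 + 2 = 2. (Direct check: xy = 31581 = 11^2 · (261).)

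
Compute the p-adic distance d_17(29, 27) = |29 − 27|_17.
d_17(29, 27) = 1

Step 1 — x − y = 29 − 27 = 2. Step 2 — v_17(2) = 0 (factor: 2 = (17^0 · 2); the sign does not affect v_p). Step 3 — |x − y|_17 = 17^{0} = 1.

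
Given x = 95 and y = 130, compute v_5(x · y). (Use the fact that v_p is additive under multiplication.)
v_5(12350) = 2

v_p(x) = 1 (factor: 95 = 5^1 · 19); v_p(y) = 1 (factor: 130 = 5^1 · 26). Additivity: v_p(xy) = v_p(x) + v_p(y) = 1 + 1 = 2. (Direct check: xy = 12350 = 5^2 · (494).)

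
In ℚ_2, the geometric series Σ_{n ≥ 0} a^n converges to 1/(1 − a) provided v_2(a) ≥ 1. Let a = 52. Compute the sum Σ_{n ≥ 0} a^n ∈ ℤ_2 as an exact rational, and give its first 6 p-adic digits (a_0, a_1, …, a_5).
Σ a^n = 1/(1 − a) = -1/51;  first 6 digits = (1, 0, 1, 0, 0, 0)

v_2(a) = 2 ≥ 1, so the series converges in ℤ_2 to 1/(1 − a) = 1/(1 − 52) = -1/51. Expand this rational in ℤ_2: compute digits iteratively via d_i = x_i mod 2, x_{i+1} = (x_i − d_i)/2. The first 6 digits are (1, 0, 1, 0, 0, 0).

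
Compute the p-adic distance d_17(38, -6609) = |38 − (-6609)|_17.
d_17(38, -6609) = 1/289

Step 1 — x − y = 38 − (-6609) = 6647. Step 2 — v_17(6647) = 2 (factor: 6647 = (17^2 · 23); the sign does not affect v_p). Step 3 — |x − y|_17 = 17^{-2} = 1/289.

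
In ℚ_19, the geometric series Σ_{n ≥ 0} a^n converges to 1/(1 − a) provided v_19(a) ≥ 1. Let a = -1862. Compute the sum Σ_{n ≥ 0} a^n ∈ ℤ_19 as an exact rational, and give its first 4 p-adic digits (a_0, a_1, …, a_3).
Σ a^n = 1/(1 − a) = 1/1863;  first 4 digits = (1, 16, 3, 3)

v_19(a) = 1 ≥ 1, so the series converges in ℤ_19 to 1/(1 − a) = 1/(1 − (-1862)) = 1/1863. Expand this rational in ℤ_19: compute digits iteratively via d_i = x_i mod 19, x_{i+1} = (x_i − d_i)/19. The first 4 digits are (1, 16, 3, 3).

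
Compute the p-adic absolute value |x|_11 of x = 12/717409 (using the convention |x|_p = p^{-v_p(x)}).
|12/717409|_11 = 14641

Step 1 — compute v_11(x) by factoring powers of 11 out of the numerator and denominator: v_11(12/717409) = -4. Step 2 — apply |x|_p = p^{-v_p(x)} = 11^{4} = 14641.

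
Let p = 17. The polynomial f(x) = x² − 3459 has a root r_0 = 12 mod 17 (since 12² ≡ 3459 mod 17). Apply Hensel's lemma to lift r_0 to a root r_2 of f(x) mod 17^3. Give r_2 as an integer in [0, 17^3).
r_2 = 1559 (mod 4913)

Hensel's recurrence: r_{i+1} = r_i − f(r_i)·(f′(r_i))^{-1} mod 17^{i+2}, with f′(x) = 2x. Iterate:
  r_0 = 12 (mod 17)
  r_1 = 114 (mod 289)
  r_2 = 1559 (mod 4913)
Final: r_2 = 1559, and one checks f(r_2) ≡ 0 mod 17^3.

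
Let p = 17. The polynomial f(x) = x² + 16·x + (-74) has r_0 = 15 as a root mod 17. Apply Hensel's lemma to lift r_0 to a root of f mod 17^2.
r_1 = 151 (mod 289)

Hensel: r_{i+1} = r_i − f(r_i)·(f′(r_i))^{-1} mod 17^{i+2}, f′(x) = 2x + 16. Iterate:
  r_0 = 15 (mod 17)
  r_1 = 151 (mod 289)
Final: r = 151 satisfies f(r) ≡ 0 mod 17^2.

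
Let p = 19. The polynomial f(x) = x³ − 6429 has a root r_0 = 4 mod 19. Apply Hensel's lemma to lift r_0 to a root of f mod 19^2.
r_1 = 99 (mod 361)

Hensel: r_{i+1} = r_i − f(r_i)/f′(r_i) mod 19^{i+2}, where f′(x) = 3x². Iterate:
  r_0 = 4 (mod 19)
  r_1 = 99 (mod 361)
Final: r = 99 with f(r) ≡ 0 mod 19^2.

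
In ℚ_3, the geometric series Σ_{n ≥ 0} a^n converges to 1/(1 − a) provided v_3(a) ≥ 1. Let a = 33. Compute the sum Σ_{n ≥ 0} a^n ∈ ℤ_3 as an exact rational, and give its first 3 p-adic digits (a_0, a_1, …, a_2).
Σ a^n = 1/(1 − a) = -1/32;  first 3 digits = (1, 2, 1)

v_3(a) = 1 ≥ 1, so the series converges in ℤ_3 to 1/(1 − a) = 1/(1 − 33) = -1/32. Expand this rational in ℤ_3: compute digits iteratively via d_i = x_i mod 3, x_{i+1} = (x_i − d_i)/3. The first 3 digits are (1, 2, 1).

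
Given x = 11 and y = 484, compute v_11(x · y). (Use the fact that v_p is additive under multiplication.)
v_11(5324) = 3

v_p(x) = 1 (factor: 11 = 11^1 · 1); v_p(y) = 2 (factor: 484 = 11^2 · 4). Additivity: v_p(xy) = v_p(x) + v_p(y) = 1 + 2 = 3. (Direct check: xy = 5324 = 11^3 · (4).)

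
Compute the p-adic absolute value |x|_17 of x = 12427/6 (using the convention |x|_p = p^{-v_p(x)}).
|12427/6|_17 = 1/289

Step 1 — compute v_17(x) by factoring powers of 17 out of the numerator and denominator: v_17(12427/6) = 2. Step 2 — apply |x|_p = p^{-v_p(x)} = 17^{-2} = 1/289.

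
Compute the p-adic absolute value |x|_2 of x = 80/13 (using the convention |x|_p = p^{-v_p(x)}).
|80/13|_2 = 1/16

Step 1 — compute v_2(x) by factoring powers of 2 out of the numerator and denominator: v_2(80/13) = 4. Step 2 — apply |x|_p = p^{-v_p(x)} = 2^{-4} = 1/16.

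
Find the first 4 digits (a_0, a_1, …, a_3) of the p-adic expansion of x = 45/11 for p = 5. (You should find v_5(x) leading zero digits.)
(a_0, …, a_3) = (0, 4, 3, 2)

v_5(45/11) = 1, so a_0 = ... = a_0 = 0. Factor out: x = 5^1 · u with u = 9/11 a unit in ℤ_5. Expand u iteratively via a_{v+i} = u_i mod 5, u_{i+1} = (u_i − a_{v+i})/5:
  u_0 = 9/11;  a_1 = 4;  u_1 = (u_0 − 4)/5 = -7/11
  u_1 = -7/11;  a_2 = 3;  u_2 = (u_1 − 3)/5 = -8/11
  u_2 = -8/11;  a_3 = 2;  u_3 = (u_2 − 2)/5 = -6/11
Digits: (0, 4, 3, 2).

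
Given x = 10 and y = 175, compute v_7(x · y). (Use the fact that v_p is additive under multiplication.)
v_7(1750) = 1

v_p(x) = 0 (factor: 10 = 7^0 · 10); v_p(y) = 1 (factor: 175 = 7^1 · 25). Additivity: v_p(xy) = v_p(x) + v_p(y) = 0 + 1 = 1. (Direct check: xy = 1750 = 7^1 · (250).)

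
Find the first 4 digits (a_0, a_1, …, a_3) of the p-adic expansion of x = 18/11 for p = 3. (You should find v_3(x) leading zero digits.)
(a_0, …, a_3) = (0, 0, 1, 0)

v_3(18/11) = 2, so a_0 = ... = a_1 = 0. Factor out: x = 3^2 · u with u = 2/11 a unit in ℤ_3. Expand u iteratively via a_{v+i} = u_i mod 3, u_{i+1} = (u_i − a_{v+i})/3:
  u_0 = 2/11;  a_2 = 1;  u_1 = (u_0 − 1)/3 = -3/11
  u_1 = -3/11;  a_3 = 0;  u_2 = (u_1 − 0)/3 = -1/11
Digits: (0, 0, 1, 0).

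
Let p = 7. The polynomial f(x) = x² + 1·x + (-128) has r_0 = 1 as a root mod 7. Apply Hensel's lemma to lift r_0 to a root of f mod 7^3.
r_2 = 141 (mod 343)

Hensel: r_{i+1} = r_i − f(r_i)·(f′(r_i))^{-1} mod 7^{i+2}, f′(x) = 2x + 1. Iterate:
  r_0 = 1 (mod 7)
  r_1 = 43 (mod 49)
  r_2 = 141 (mod 343)
Final: r = 141 satisfies f(r) ≡ 0 mod 7^3.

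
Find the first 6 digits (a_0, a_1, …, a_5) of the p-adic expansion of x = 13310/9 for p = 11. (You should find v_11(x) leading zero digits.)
(a_0, …, a_5) = (0, 0, 0, 6, 2, 1)

v_11(13310/9) = 3, so a_0 = ... = a_2 = 0. Factor out: x = 11^3 · u with u = 10/9 a unit in ℤ_11. Expand u iteratively via a_{v+i} = u_i mod 11, u_{i+1} = (u_i − a_{v+i})/11:
  u_0 = 10/9;  a_3 = 6;  u_1 = (u_0 − 6)/11 = -4/9
  u_1 = -4/9;  a_4 = 2;  u_2 = (u_1 − 2)/11 = -2/9
  u_2 = -2/9;  a_5 = 1;  u_3 = (u_2 − 1)/11 = -1/9
Digits: (0, 0, 0, 6, 2, 1).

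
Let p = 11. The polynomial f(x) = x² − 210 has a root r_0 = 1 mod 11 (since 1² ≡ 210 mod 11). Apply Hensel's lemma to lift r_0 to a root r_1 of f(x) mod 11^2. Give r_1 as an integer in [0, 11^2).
r_1 = 45 (mod 121)

Hensel's recurrence: r_{i+1} = r_i − f(r_i)·(f′(r_i))^{-1} mod 11^{i+2}, with f′(x) = 2x. Iterate:
  r_0 = 1 (mod 11)
  r_1 = 45 (mod 121)
Final: r_1 = 45, and one checks f(r_1) ≡ 0 mod 11^2.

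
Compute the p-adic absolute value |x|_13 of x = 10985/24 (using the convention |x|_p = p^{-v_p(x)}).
|10985/24|_13 = 1/2197

Step 1 — compute v_13(x) by factoring powers of 13 out of the numerator and denominator: v_13(10985/24) = 3. Step 2 — apply |x|_p = p^{-v_p(x)} = 13^{-3} = 1/2197.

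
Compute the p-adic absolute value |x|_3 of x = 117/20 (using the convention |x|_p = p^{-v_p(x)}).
|117/20|_3 = 1/9

Step 1 — compute v_3(x) by factoring powers of 3 out of the numerator and denominator: v_3(117/20) = 2. Step 2 — apply |x|_p = p^{-v_p(x)} = 3^{-2} = 1/9.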